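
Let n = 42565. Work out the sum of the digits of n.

22

4+2+5+6+5 = 22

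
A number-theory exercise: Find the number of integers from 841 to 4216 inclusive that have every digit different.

1746

The integers in [841, 4216] that have every digit different: 841, 842, 843, 845, 846, 847, …, 4215, 4216.
1746 qualify.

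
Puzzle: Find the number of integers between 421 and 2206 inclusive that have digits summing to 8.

63

The integers in [421, 2206] that have digits summing to 8: 422, 431, 440, 503, 512, 521, …, 2150, 2204.
63 qualify.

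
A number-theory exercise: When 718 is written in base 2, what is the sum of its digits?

6

718 in base 2 is 1011001110.
Digit sum: 1+0+1+1+0+0+1+1+1+0 = 6.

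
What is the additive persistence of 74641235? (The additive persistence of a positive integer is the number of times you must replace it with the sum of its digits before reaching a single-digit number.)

74641235 → 32 → 5 (2 steps)

2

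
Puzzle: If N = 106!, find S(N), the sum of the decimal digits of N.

639

106! = 114628056373470835453434738414834942870388487424139673389282723476762012382449946252660360871841673476016298287096435143747350528228224302506311680000000000000000000000000
Sum of its 171 digits: 639.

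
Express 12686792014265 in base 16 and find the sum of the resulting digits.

110

12686792014265 in base 16 is B89DFBB39B9.
Digit sum: 11+8+9+13+15+11+11+3+9+11+9 = 110.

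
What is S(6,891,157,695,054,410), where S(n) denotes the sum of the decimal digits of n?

6+8+9+1+1+5+7+6+9+5+0+5+4+4+1+0 = 71

71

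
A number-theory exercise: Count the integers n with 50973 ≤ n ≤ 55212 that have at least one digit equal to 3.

1855

The integers in [50973, 55212] that have at least one digit equal to 3: 50973, 50983, 50993, 51003, 51013, 51023, …, 55193, 55203.
1855 qualify.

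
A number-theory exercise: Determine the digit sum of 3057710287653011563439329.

100

3+0+5+7+7+1+0+2+8+7+6+5+3+0+1+1+5+6+3+4+3+9+3+2+9 = 100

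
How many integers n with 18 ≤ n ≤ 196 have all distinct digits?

144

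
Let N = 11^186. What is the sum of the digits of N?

11^186 = 50007994649676303119654954349197799848085379984621647940689943619966471597703181995581336030892818194187128526907096798611663443309113225287331212104922028781881115315438343480851813034268462361
Sum of its 194 digits: 892.

892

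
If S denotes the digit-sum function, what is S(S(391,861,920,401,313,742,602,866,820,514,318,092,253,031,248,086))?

15

First digit sum: 177.
1+7+7 = 15.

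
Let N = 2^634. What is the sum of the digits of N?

2^634 = 71288134650346800291268306339067051951456695425758748915299883092176174487635584164154887676833928121541286087087412614229511011271491218722697833120659596691437416786879139845044909253853184
Sum of its 191 digits: 880.

880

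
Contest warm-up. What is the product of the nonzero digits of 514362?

720

5×1×4×3×6×2 = 720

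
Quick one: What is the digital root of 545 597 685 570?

3

5+4+5+5+9+7+6+8+5+5+7+0 = 66
6+6 = 12
1+2 = 3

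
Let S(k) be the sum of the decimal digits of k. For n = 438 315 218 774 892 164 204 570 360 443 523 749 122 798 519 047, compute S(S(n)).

First digit sum: 206.
2+0+6 = 8.

8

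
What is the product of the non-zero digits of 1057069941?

68040

1×5×7×6×9×9×4×1 = 68040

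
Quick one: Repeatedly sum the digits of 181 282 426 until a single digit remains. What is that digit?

7

1+8+1+2+8+2+4+2+6 = 34
3+4 = 7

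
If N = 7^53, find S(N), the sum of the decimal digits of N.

7^53 = 616873509628062366290756156815389726793178407
Sum of its 45 digits: 220.

220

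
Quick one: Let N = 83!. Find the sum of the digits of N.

83! = 39455239697206586511897471180120610571436503407643446275224357528369751562996629334879591940103770870906880000000000000000000
Sum of its 125 digits: 486.

486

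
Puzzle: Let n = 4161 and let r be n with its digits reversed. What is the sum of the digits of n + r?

Reversal of 4161 is 1614; 4161 + 1614 = 5775.
Digit sum of 5775: 5+7+7+5 = 24.

24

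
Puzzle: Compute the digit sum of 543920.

23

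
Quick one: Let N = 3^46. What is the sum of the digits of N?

108

3^46 = 8862938119652501095929
Sum of its 22 digits: 108.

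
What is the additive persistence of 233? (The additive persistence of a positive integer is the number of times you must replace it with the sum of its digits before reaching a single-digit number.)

1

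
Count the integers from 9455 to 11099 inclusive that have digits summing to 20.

73

The integers in [9455, 11099] that have digits summing to 20: 9461, 9470, 9506, 9515, 9524, 9533, …, 10991, 11099.
73 qualify.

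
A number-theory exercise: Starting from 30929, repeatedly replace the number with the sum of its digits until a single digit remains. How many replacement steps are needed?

30929 → 23 → 5 (2 steps)

2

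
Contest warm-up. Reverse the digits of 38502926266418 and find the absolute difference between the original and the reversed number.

Reverse of 38502926266418 is 81466262920583.
|38502926266418 − 81466262920583| = 42963336654165

42963336654165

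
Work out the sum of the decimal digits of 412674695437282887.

93

4+1+2+6+7+4+6+9+5+4+3+7+2+8+2+8+8+7 = 93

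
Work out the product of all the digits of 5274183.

6720

5×2×7×4×1×8×3 = 6720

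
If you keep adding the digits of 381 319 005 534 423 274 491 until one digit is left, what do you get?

3+8+1+3+1+9+0+0+5+5+3+4+4+2+3+2+7+4+4+9+1 = 78
7+8 = 15
1+5 = 6

6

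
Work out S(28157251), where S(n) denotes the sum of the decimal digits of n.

2+8+1+5+7+2+5+1 = 31

31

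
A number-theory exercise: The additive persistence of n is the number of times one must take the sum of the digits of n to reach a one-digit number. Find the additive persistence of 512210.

2

512210 → 11 → 2 (2 steps)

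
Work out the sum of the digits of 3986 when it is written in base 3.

3986 in base 3 is 12110122.
Digit sum: 1+2+1+1+0+1+2+2 = 10.

10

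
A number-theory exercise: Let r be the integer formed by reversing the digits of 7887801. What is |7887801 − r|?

6799914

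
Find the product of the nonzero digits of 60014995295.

874800

6×1×4×9×9×5×2×9×5 = 874800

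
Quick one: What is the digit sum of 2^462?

586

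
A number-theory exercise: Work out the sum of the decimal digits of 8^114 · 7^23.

8^114 · 7^23 = 245196031819755986994101216423997812982228735484194681107619833305130112797862001393175207594779233985224070357525486108672
Sum of its 123 digits: 544.

544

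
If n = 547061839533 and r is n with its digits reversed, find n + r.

883000000278

Reverse of 547061839533 is 335938160745.
547061839533 + 335938160745 = 883000000278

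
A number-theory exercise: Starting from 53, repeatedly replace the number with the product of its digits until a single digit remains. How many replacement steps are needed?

53 → 15 → 5 (2 steps)

2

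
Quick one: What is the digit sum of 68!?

68! = 2480035542436830599600990418569171581047399201355367672371710738018221445712183296000000000000000
Sum of its 97 digits: 342.

342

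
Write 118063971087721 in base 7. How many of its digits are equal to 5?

1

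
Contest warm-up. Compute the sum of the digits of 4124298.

30

4+1+2+4+2+9+8 = 30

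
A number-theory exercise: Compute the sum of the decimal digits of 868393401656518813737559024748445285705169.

202

8+6+8+3+9+3+4+0+1+6+5+6+5+1+8+8+1+3+7+3+7+5+5+9+0+2+4+7+4+8+4+4+5+2+8+5+7+0+5+1+6+9 = 202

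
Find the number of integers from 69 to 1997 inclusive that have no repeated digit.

1180

The integers in [69, 1997] that have no repeated digit: 69, 70, 71, 72, 73, 74, …, 1986, 1987.
1180 qualify.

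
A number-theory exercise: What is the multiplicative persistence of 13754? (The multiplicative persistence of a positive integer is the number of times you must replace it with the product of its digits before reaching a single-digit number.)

2

13754 → 420 → 0 (2 steps)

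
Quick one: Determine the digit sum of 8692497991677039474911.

122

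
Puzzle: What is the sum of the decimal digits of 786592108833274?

73

7+8+6+5+9+2+1+0+8+8+3+3+2+7+4 = 73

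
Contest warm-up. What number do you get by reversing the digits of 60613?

31606

Reversing 60613 gives 31606.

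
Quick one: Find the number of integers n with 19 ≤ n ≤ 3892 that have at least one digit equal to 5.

1062

The integers in [19, 3892] that have at least one digit equal to 5: 25, 35, 45, 50, 51, 52, …, 3875, 3885.
1062 qualify.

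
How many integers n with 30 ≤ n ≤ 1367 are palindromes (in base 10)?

101

The integers in [30, 1367] that are palindromes (in base 10): 33, 44, 55, 66, 77, 88, …, 1221, 1331.
101 qualify.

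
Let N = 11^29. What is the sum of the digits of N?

11^29 = 1586309297171491574414436704891
Sum of its 31 digits: 140.

140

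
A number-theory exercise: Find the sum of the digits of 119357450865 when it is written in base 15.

51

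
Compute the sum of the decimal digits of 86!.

86! = 24227095383672732381765523203441259715284870552429381750838764496720162249742450276789464634901319465571660595200000000000000000000
Sum of its 131 digits: 495.

495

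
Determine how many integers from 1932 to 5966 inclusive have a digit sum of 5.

20

The integers in [1932, 5966] that have a digit sum of 5: 2003, 2012, 2021, 2030, 2102, 2111, …, 4100, 5000.
20 qualify.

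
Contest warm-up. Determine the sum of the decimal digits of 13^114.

568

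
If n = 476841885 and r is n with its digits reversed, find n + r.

1064990559

Reverse of 476841885 is 588148674.
476841885 + 588148674 = 1064990559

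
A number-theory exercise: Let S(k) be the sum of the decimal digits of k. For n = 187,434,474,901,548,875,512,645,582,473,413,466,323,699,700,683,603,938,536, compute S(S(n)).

First digit sum: 264.
2+6+4 = 12.

12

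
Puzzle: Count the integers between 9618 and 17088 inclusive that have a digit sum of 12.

322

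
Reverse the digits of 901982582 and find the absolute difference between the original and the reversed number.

616693473

Reverse of 901982582 is 285289109.
|901982582 − 285289109| = 616693473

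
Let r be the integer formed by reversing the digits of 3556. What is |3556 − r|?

Reverse of 3556 is 6553.
|3556 − 6553| = 2997

2997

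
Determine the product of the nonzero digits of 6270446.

8064

6×2×7×4×4×6 = 8064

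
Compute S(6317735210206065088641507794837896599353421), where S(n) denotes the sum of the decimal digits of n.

195

6+3+1+7+7+3+5+2+1+0+2+0+6+0+6+5+0+8+8+6+4+1+5+0+7+7+9+4+8+3+7+8+9+6+5+9+9+3+5+3+4+2+1 = 195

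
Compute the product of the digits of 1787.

392

1×7×8×7 = 392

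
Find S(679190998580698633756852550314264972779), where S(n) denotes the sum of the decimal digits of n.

210

6+7+9+1+9+0+9+9+8+5+8+0+6+9+8+6+3+3+7+5+6+8+5+2+5+5+0+3+1+4+2+6+4+9+7+2+7+7+9 = 210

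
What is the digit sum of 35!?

35! = 10333147966386144929666651337523200000000
Sum of its 41 digits: 144.

144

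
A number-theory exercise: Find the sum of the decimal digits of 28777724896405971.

93

2+8+7+7+7+7+2+4+8+9+6+4+0+5+9+7+1 = 93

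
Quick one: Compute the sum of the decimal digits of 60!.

288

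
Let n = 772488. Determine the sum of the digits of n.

36

7+7+2+4+8+8 = 36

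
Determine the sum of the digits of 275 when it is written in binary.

4

275 in base 2 is 100010011.
Digit sum: 1+0+0+0+1+0+0+1+1 = 4.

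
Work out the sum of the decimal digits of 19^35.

208

19^35 = 570658162108627174778971075491512021856922699
Sum of its 45 digits: 208.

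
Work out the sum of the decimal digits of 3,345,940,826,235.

54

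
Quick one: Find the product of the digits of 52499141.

5×2×4×9×9×1×4×1 = 12960

12960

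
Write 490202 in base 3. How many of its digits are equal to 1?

2

490202 in base 3 is 220220102122.
The digit 1 appears 2 times.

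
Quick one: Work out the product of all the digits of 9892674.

217728

9×8×9×2×6×7×4 = 217728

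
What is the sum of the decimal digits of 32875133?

32

3+2+8+7+5+1+3+3 = 32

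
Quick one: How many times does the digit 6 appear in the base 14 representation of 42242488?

1

42242488 in base 14 is 58786C8.
The digit 6 appears 1 time.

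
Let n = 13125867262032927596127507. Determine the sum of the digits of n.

1+3+1+2+5+8+6+7+2+6+2+0+3+2+9+2+7+5+9+6+1+2+7+5+0+7 = 108

108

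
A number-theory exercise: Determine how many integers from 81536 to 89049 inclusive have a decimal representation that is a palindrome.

The integers in [81536, 89049] that have a decimal representation that is a palindrome: 81618, 81718, 81818, 81918, 82028, 82128, …, 88888, 88988.
74 qualify.

74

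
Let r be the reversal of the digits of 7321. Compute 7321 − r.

6084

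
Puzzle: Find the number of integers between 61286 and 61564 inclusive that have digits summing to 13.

The integers in [61286, 61564] that have digits summing to 13: 61303, 61312, 61321, 61330, 61402, 61411, 61420, 61501, 61510.
9 qualify.

9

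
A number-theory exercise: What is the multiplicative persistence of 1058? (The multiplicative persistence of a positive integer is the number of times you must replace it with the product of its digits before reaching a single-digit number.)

1

1058 → 0 (1 step)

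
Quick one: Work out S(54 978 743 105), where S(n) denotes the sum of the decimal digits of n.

5+4+9+7+8+7+4+3+1+0+5 = 53

53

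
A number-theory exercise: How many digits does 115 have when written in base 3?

5

115 in base 3 is 11021, which has 5 digits.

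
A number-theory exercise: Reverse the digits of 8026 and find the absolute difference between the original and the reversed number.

Reverse of 8026 is 6208.
|8026 − 6208| = 1818

1818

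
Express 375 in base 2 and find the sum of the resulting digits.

375 in base 2 is 101110111.
Digit sum: 1+0+1+1+1+0+1+1+1 = 7.

7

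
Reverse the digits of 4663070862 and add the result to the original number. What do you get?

Reverse of 4663070862 is 2680703664.
4663070862 + 2680703664 = 7343774526

7343774526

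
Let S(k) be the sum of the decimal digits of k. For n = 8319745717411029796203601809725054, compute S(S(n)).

First digit sum: 143.
1+4+3 = 8.

8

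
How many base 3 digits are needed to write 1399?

1399 in base 3 is 1220211, which has 7 digits.

7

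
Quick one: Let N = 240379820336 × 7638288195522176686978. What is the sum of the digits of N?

131

240379820336 × 7638288195522176686978 = 1836090344114210471719419350784608
Sum of its 34 digits: 131.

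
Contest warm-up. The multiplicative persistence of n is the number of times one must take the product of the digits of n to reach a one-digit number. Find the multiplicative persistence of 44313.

44313 → 144 → 16 → 6 (3 steps)

3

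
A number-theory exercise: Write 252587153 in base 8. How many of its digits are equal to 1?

2

252587153 in base 8 is 1703426221.
The digit 1 appears 2 times.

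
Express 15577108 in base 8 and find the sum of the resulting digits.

15577108 in base 8 is 73330024.
Digit sum: 7+3+3+3+0+0+2+4 = 22.

22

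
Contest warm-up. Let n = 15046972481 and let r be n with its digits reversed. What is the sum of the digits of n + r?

49

Reversal of 15046972481 is 18427964051; 15046972481 + 18427964051 = 33474936532.
Digit sum of 33474936532: 3+3+4+7+4+9+3+6+5+3+2 = 49.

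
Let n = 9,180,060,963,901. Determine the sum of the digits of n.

52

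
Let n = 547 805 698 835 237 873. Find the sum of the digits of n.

5+4+7+8+0+5+6+9+8+8+3+5+2+3+7+8+7+3 = 98

98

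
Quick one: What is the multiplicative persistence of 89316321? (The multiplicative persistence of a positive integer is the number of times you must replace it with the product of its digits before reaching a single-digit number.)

3

89316321 → 7776 → 2058 → 0 (3 steps)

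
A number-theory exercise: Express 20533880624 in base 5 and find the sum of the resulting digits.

40

20533880624 in base 5 is 314023133134444.
Digit sum: 3+1+4+0+2+3+1+3+3+1+3+4+4+4+4 = 40.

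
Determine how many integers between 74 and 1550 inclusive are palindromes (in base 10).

The integers in [74, 1550] that are palindromes (in base 10): 77, 88, 99, 101, 111, 121, …, 1331, 1441.
98 qualify.

98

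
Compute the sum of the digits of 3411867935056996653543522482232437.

152

3+4+1+1+8+6+7+9+3+5+0+5+6+9+9+6+6+5+3+5+4+3+5+2+2+4+8+2+2+3+2+4+3+7 = 152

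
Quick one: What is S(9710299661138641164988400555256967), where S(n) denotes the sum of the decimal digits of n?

163

9+7+1+0+2+9+9+6+6+1+1+3+8+6+4+1+1+6+4+9+8+8+4+0+0+5+5+5+2+5+6+9+6+7 = 163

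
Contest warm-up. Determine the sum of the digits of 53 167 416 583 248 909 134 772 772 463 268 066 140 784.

5+3+1+6+7+4+1+6+5+8+3+2+4+8+9+0+9+1+3+4+7+7+2+7+7+2+4+6+3+2+6+8+0+6+6+1+4+0+7+8+4 = 186

186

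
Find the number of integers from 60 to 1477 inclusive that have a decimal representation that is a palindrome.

The integers in [60, 1477] that have a decimal representation that is a palindrome: 66, 77, 88, 99, 101, 111, …, 1331, 1441.
99 qualify.

99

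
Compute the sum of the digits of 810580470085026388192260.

93

8+1+0+5+8+0+4+7+0+0+8+5+0+2+6+3+8+8+1+9+2+2+6+0 = 93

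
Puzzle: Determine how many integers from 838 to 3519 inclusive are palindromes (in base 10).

42

The integers in [838, 3519] that are palindromes (in base 10): 838, 848, 858, 868, 878, 888, …, 3333, 3443.
42 qualify.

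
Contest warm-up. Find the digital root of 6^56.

9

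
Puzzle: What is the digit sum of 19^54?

19^54 = 1129001324578697586834677702350194330797437762674602085830056130299321
Sum of its 70 digits: 298.

298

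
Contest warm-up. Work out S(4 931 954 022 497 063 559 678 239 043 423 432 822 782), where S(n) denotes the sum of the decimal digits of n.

4+9+3+1+9+5+4+0+2+2+4+9+7+0+6+3+5+5+9+6+7+8+2+3+9+0+4+3+4+2+3+4+3+2+8+2+2+7+8+2 = 176

176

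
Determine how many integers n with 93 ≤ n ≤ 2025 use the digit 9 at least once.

532

The integers in [93, 2025] that use the digit 9 at least once: 93, 94, 95, 96, 97, 98, …, 2009, 2019.
532 qualify.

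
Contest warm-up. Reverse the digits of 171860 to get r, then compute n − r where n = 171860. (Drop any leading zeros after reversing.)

Reverse of 171860 is 68171.
171860 − 68171 = 103689

103689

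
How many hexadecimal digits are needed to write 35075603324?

9

35075603324 in base 16 is 82AAB3B7C, which has 9 digits.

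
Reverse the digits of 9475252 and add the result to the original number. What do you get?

12001001

Reverse of 9475252 is 2525749.
9475252 + 2525749 = 12001001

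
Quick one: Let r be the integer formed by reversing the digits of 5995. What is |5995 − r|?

Reverse of 5995 is 5995.
|5995 − 5995| = 0

0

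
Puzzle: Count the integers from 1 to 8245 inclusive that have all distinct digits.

4403

The integers in [1, 8245] that have all distinct digits: 1, 2, 3, 4, 5, 6, …, 8243, 8245.
4403 qualify.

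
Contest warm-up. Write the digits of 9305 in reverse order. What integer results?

5039

Reversing 9305 gives 5039.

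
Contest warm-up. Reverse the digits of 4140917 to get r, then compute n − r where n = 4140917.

Reverse of 4140917 is 7190414.
4140917 − 7190414 = -3049497

-3049497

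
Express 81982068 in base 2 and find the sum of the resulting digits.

14

81982068 in base 2 is 100111000101111001001110100.
Digit sum: 1+0+0+1+1+1+0+0+0+1+0+1+1+1+1+0+0+1+0+0+1+1+1+0+1+0+0 = 14.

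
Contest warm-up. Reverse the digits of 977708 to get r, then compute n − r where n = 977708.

169929

Reverse of 977708 is 807779.
977708 − 807779 = 169929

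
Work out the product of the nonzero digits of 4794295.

4×7×9×4×2×9×5 = 90720

90720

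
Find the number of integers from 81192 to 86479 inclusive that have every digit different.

1842

The integers in [81192, 86479] that have every digit different: 81203, 81204, 81205, 81206, 81207, 81209, …, 86475, 86479.
1842 qualify.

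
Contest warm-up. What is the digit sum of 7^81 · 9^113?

747

7^81 · 9^113 = 191577635065722926073261075720492287246124777471516529099265539530952269036000105158061264671827122389608475961224242086785652531425841057539952491273221881020976162609920874303
Sum of its 177 digits: 747.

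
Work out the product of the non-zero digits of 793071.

1323

7×9×3×7×1 = 1323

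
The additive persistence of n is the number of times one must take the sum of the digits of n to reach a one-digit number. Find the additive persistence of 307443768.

2

307443768 → 42 → 6 (2 steps)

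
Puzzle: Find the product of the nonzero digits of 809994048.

746496

8×9×9×9×4×4×8 = 746496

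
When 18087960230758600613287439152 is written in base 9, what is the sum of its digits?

18087960230758600613287439152 in base 9 is 375046464272463604130873027314.
Digit sum: 3+7+5+0+4+6+4+6+4+2+7+2+4+6+3+6+0+4+1+3+0+8+7+3+0+2+7+3+1+4 = 112.

112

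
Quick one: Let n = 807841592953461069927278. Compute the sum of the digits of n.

122

8+0+7+8+4+1+5+9+2+9+5+3+4+6+1+0+6+9+9+2+7+2+7+8 = 122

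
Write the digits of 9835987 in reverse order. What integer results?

Reversing 9835987 gives 7895389.

7895389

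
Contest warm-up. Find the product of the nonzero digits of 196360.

972

1×9×6×3×6 = 972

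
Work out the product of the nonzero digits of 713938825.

362880

7×1×3×9×3×8×8×2×5 = 362880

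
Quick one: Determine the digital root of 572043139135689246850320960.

3

5+7+2+0+4+3+1+3+9+1+3+5+6+8+9+2+4+6+8+5+0+3+2+0+9+6+0 = 111
1+1+1 = 3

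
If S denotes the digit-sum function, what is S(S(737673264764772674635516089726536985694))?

First digit sum: 208.
2+0+8 = 10.

10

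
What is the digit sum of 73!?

73! = 4470115461512684340891257138125051110076800700282905015819080092370422104067183317016903680000000000000000
Sum of its 106 digits: 315.

315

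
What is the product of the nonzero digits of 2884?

512

2×8×8×4 = 512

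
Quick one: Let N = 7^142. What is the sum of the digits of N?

7^142 = 1009070900075187879934194433318980336861560294920733696206957917126307891466567015160903161773357095564413691577856916049
Sum of its 121 digits: 547.

547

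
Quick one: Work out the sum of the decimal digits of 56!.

333

56! = 710998587804863451854045647463724949736497978881168458687447040000000000000
Sum of its 75 digits: 333.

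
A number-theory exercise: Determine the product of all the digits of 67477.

6×7×4×7×7 = 8232

8232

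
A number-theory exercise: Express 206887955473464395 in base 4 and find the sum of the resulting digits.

206887955473464395 in base 4 is 23133000313333112103113301023.
Digit sum: 2+3+1+3+3+0+0+0+3+1+3+3+3+3+1+1+2+1+0+3+1+1+3+3+0+1+0+2+3 = 50.

50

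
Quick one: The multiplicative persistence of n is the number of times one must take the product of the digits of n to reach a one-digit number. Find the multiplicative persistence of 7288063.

1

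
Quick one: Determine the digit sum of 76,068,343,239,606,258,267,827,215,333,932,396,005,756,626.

196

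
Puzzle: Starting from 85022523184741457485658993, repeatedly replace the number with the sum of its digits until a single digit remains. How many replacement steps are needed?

85022523184741457485658993 → 125 → 8 (2 steps)

2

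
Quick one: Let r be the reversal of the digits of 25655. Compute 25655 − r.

-29997

Reverse of 25655 is 55652.
25655 − 55652 = -29997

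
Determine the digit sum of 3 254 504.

23

3+2+5+4+5+0+4 = 23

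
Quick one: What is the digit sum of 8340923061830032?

8+3+4+0+9+2+3+0+6+1+8+3+0+0+3+2 = 52

52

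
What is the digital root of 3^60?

9

The digital root of n equals n mod 9 (or 9 when 9 | n), so we need 3^60 mod 9.
3^60 ≡ 0 (mod 9), so the digital root is 9.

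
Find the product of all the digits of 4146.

96

4×1×4×6 = 96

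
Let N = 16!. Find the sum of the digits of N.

63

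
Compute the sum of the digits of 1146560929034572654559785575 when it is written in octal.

1146560929034572654559785575 in base 8 is 732151561007372543062367471147.
Digit sum: 7+3+2+1+5+1+5+6+1+0+0+7+3+7+2+5+4+3+0+6+2+3+6+7+4+7+1+1+4+7 = 110.

110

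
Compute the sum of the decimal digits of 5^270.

5^270 = 527109897161526161217428702563500950385498069118425377503888151255407214548487979612518768522478529453158404171517923803527532894704098308938781968814579759197158637107349932193756103515625
Sum of its 189 digits: 874.

874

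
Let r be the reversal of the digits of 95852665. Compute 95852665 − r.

Reverse of 95852665 is 56625859.
95852665 − 56625859 = 39226806

39226806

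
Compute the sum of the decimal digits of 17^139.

719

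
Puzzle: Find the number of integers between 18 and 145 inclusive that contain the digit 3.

The integers in [18, 145] that contain the digit 3: 23, 30, 31, 32, 33, 34, …, 139, 143.
31 qualify.

31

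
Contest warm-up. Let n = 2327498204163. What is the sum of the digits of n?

51

2+3+2+7+4+9+8+2+0+4+1+6+3 = 51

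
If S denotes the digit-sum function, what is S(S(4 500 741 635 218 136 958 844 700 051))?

8

First digit sum: 107.
1+0+7 = 8.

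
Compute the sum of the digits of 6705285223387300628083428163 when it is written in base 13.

139

6705285223387300628083428163 in base 13 is C478A76137B803565027C5A00.
Digit sum: 12+4+7+8+10+7+6+1+3+7+11+8+0+3+5+6+5+0+2+7+12+5+10+0+0 = 139.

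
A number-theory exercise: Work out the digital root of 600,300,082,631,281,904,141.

5

6+0+0+3+0+0+0+8+2+6+3+1+2+8+1+9+0+4+1+4+1 = 59
5+9 = 14
1+4 = 5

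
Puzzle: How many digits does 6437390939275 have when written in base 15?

6437390939275 in base 15 is B26B82981BA, which has 11 digits.

11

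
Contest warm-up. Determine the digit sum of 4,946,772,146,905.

64

4+9+4+6+7+7+2+1+4+6+9+0+5 = 64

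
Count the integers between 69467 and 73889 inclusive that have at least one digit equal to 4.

The integers in [69467, 73889] that have at least one digit equal to 4: 69467, 69468, 69469, 69470, 69471, 69472, …, 73874, 73884.
1192 qualify.

1192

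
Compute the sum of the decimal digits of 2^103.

2^103 = 10141204801825835211973625643008
Sum of its 32 digits: 110.

110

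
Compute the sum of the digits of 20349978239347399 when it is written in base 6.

59

20349978239347399 in base 6 is 532212442535450120531.
Digit sum: 5+3+2+2+1+2+4+4+2+5+3+5+4+5+0+1+2+0+5+3+1 = 59.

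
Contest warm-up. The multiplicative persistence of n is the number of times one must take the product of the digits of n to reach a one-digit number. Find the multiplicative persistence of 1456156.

2

1456156 → 3600 → 0 (2 steps)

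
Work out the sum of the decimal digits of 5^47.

5^47 = 710542735760100185871124267578125
Sum of its 33 digits: 128.

128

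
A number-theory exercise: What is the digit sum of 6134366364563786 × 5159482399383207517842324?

6134366364563786 × 5159482399383207517842324 = 31650155289335206487902543234844188478664
Sum of its 41 digits: 183.

183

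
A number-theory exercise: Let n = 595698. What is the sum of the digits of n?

5+9+5+6+9+8 = 42

42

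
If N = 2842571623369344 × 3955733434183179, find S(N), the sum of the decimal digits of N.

144

2842571623369344 × 3955733434183179 = 11244455609622469218844469064576
Sum of its 32 digits: 144.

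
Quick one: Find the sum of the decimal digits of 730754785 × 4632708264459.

730754785 × 4632708264459 = 3385373731762459686315
Sum of its 22 digits: 105.

105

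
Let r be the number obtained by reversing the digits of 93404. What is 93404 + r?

Reverse of 93404 is 40439.
93404 + 40439 = 133843

133843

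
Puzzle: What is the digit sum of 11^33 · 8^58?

350

11^33 · 8^58 = 556131962256246183160841750012002423953904646871700497233090283646009358480813487816704
Sum of its 87 digits: 350.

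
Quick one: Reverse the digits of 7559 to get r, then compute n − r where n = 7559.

-1998

Reverse of 7559 is 9557.
7559 − 9557 = -1998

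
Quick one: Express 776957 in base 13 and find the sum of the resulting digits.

29

776957 in base 13 is 21284C.
Digit sum: 2+1+2+8+4+12 = 29.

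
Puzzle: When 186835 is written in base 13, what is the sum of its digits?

186835 in base 13 is 6706C.
Digit sum: 6+7+0+6+12 = 31.

31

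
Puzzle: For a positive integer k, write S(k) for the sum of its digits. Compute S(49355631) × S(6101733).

756

S(49355631) = 4+9+3+5+5+6+3+1 = 36.
S(6101733) = 6+1+0+1+7+3+3 = 21.
36 · 21 = 756.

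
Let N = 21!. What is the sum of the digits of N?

21! = 51090942171709440000
Sum of its 20 digits: 63.

63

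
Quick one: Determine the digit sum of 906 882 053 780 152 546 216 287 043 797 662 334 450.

168

9+0+6+8+8+2+0+5+3+7+8+0+1+5+2+5+4+6+2+1+6+2+8+7+0+4+3+7+9+7+6+6+2+3+3+4+4+5+0 = 168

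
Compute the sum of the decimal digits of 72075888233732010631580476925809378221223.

169

7+2+0+7+5+8+8+8+2+3+3+7+3+2+0+1+0+6+3+1+5+8+0+4+7+6+9+2+5+8+0+9+3+7+8+2+2+1+2+2+3 = 169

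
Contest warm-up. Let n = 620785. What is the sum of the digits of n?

28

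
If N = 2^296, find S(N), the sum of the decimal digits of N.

2^296 = 127314748520905380391777855525586135065716774604121015664758778084648831235208544136462336
Sum of its 90 digits: 391.

391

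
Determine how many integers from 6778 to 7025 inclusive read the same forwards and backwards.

3

The integers in [6778, 7025] that read the same forwards and backwards: 6886, 6996, 7007.
3 qualify.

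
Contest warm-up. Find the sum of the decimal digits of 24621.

15

2+4+6+2+1 = 15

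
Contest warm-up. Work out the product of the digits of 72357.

7×2×3×5×7 = 1470

1470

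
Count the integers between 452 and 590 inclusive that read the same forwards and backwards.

14

The integers in [452, 590] that read the same forwards and backwards: 454, 464, 474, 484, 494, 505, …, 575, 585.
14 qualify.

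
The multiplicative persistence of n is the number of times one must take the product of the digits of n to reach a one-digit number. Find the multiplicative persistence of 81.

1

81 → 8 (1 step)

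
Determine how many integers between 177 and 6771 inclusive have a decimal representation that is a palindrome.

The integers in [177, 6771] that have a decimal representation that is a palindrome: 181, 191, 202, 212, 222, 232, …, 6556, 6666.
139 qualify.

139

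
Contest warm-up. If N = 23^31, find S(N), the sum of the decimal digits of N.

23^31 = 1635170022196481349560959748587682926364327
Sum of its 43 digits: 203.

203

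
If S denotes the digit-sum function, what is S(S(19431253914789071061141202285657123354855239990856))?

4

First digit sum: 211.
2+1+1 = 4.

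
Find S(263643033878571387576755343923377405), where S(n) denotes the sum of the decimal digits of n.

169

2+6+3+6+4+3+0+3+3+8+7+8+5+7+1+3+8+7+5+7+6+7+5+5+3+4+3+9+2+3+3+7+7+4+0+5 = 169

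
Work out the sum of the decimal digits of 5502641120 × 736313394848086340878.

140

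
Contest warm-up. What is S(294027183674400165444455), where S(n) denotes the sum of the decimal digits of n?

2+9+4+0+2+7+1+8+3+6+7+4+4+0+0+1+6+5+4+4+4+4+5+5 = 95

95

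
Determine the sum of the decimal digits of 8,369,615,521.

46

8+3+6+9+6+1+5+5+2+1 = 46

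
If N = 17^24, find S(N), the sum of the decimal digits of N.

17^24 = 339448671314611904643504117121
Sum of its 30 digits: 109.

109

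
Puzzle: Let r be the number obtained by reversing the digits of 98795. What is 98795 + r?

158584

Reverse of 98795 is 59789.
98795 + 59789 = 158584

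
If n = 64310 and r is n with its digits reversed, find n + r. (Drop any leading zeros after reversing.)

65656

Reverse of 64310 is 1346.
64310 + 1346 = 65656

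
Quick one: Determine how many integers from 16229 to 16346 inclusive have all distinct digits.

51

The integers in [16229, 16346] that have all distinct digits: 16230, 16234, 16235, 16237, 16238, 16239, …, 16342, 16345.
51 qualify.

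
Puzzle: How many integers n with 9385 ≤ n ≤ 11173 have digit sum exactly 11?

The integers in [9385, 11173] that have digit sum exactly 11: 10019, 10028, 10037, 10046, 10055, 10064, …, 11162, 11171.
81 qualify.

81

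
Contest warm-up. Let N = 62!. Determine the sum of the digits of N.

306

62! = 31469973260387937525653122354950764088012280797258232192163168247821107200000000000000
Sum of its 86 digits: 306.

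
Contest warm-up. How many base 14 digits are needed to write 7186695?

6

7186695 in base 14 is D510B5, which has 6 digits.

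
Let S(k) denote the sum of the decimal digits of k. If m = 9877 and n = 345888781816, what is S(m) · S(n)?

S(9877) = 9+8+7+7 = 31.
S(345888781816) = 3+4+5+8+8+8+7+8+1+8+1+6 = 67.
31 · 67 = 2077.

2077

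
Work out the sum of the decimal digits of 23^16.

103

23^16 = 6132610415680998648961
Sum of its 22 digits: 103.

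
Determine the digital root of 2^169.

The digital root of n equals n mod 9 (or 9 when 9 | n), so we need 2^169 mod 9.
2^169 ≡ 2 (mod 9), so the digital root is 2.

2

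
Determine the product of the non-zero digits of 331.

9

3×3×1 = 9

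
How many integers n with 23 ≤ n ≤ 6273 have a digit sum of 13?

The integers in [23, 6273] that have a digit sum of 13: 49, 58, 67, 76, 85, 94, …, 6241, 6250.
401 qualify.

401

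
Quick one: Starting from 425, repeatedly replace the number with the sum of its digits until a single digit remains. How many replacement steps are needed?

425 → 11 → 2 (2 steps)

2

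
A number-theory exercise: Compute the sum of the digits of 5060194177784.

59

5+0+6+0+1+9+4+1+7+7+7+8+4 = 59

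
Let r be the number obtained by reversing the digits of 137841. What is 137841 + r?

Reverse of 137841 is 148731.
137841 + 148731 = 286572

286572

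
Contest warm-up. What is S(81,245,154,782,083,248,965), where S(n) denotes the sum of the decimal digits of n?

92

8+1+2+4+5+1+5+4+7+8+2+0+8+3+2+4+8+9+6+5 = 92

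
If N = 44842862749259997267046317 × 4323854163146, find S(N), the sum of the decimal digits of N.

189

44842862749259997267046317 × 4323854163146 = 193893998785772522313878800075256433282
Sum of its 39 digits: 189.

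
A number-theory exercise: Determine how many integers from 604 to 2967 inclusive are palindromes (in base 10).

The integers in [604, 2967] that are palindromes (in base 10): 606, 616, 626, 636, 646, 656, …, 2772, 2882.
59 qualify.

59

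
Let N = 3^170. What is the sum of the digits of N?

342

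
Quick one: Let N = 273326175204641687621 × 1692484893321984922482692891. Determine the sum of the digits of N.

273326175204641687621 × 1692484893321984922482692891 = 462600422483334147112325099075097063378899402311
Sum of its 48 digits: 187.

187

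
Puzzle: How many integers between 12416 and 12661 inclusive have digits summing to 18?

The integers in [12416, 12661] that have digits summing to 18: 12429, 12438, 12447, 12456, 12465, 12474, …, 12645, 12654.
23 qualify.

23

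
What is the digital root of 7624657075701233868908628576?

7+6+2+4+6+5+7+0+7+5+7+0+1+2+3+3+8+6+8+9+0+8+6+2+8+5+7+6 = 138
1+3+8 = 12
1+2 = 3

3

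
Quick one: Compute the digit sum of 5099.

23

5+0+9+9 = 23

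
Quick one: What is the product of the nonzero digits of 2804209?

1152

2×8×4×2×9 = 1152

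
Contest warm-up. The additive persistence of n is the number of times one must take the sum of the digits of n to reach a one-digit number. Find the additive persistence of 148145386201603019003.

148145386201603019003 → 65 → 11 → 2 (3 steps)

3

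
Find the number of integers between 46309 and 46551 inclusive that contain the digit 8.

42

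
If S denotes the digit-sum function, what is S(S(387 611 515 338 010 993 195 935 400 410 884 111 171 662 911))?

9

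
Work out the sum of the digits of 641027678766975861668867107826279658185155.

6+4+1+0+2+7+6+7+8+7+6+6+9+7+5+8+6+1+6+6+8+8+6+7+1+0+7+8+2+6+2+7+9+6+5+8+1+8+5+1+5+5 = 223

223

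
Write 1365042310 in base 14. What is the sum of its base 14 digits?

47

1365042310 in base 14 is CD412582.
Digit sum: 12+13+4+1+2+5+8+2 = 47.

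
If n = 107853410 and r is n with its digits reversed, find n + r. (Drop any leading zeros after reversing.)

Reverse of 107853410 is 14358701.
107853410 + 14358701 = 122212111

122212111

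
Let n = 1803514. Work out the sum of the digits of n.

22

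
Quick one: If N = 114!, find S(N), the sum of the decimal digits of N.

648

114! = 2543559733472187557120132004189335234812341496026552301496526393412538629248600474981599398141467853800514886431180030568224218435400019580180261753940817530060800000000000000000000000000
Sum of its 187 digits: 648.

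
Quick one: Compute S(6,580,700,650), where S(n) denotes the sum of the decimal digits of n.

37

6+5+8+0+7+0+0+6+5+0 = 37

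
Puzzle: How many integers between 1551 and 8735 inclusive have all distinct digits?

The integers in [1551, 8735] that have all distinct digits: 1560, 1562, 1563, 1564, 1567, 1568, …, 8734, 8735.
3694 qualify.

3694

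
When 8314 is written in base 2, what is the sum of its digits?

6

8314 in base 2 is 10000001111010.
Digit sum: 1+0+0+0+0+0+0+1+1+1+1+0+1+0 = 6.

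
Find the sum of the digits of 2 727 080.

26

2+7+2+7+0+8+0 = 26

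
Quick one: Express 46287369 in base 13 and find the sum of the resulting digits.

46287369 in base 13 is 978859B.
Digit sum: 9+7+8+8+5+9+11 = 57.

57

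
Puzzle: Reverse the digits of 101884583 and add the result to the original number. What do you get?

Reverse of 101884583 is 385488101.
101884583 + 385488101 = 487372684

487372684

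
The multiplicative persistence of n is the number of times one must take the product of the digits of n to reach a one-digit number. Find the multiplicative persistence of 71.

71 → 7 (1 step)

1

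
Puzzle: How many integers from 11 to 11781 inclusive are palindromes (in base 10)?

The integers in [11, 11781] that are palindromes (in base 10): 11, 22, 33, 44, 55, 66, …, 11611, 11711.
207 qualify.

207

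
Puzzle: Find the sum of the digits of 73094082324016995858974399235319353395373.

7+3+0+9+4+0+8+2+3+2+4+0+1+6+9+9+5+8+5+8+9+7+4+3+9+9+2+3+5+3+1+9+3+5+3+3+9+5+3+7+3 = 198

198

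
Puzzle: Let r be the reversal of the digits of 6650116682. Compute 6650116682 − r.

3784006116

Reverse of 6650116682 is 2866110566.
6650116682 − 2866110566 = 3784006116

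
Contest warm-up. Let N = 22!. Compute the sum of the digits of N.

22! = 1124000727777607680000
Sum of its 22 digits: 72.

72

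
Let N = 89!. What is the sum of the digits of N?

549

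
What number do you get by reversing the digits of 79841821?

12814897

Reversing 79841821 gives 12814897.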